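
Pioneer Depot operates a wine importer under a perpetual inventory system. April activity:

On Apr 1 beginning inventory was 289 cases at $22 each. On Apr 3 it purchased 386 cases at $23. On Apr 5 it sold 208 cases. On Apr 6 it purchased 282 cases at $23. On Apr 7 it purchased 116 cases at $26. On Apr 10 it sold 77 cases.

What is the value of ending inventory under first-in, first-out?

Apr 5, 208 sold [FIFO — oldest first]: 208 @ $22 = $4,576
Apr 10, 77 sold [FIFO — oldest first]: 77 @ $22 = $1,694
Total COGS = $4,576 + $1,694 = $6,270
Ending inventory: 4 @ $22 + 386 @ $23 + 282 @ $23 + 116 @ $26 = $18,468

Ending inventory = $18,468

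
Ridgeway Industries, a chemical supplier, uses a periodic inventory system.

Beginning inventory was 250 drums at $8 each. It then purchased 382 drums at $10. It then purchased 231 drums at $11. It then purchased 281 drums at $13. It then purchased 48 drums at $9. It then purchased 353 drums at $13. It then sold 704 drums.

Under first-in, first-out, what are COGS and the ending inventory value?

Sale 1 (704) [FIFO — oldest first]: 250 @ $8 + 382 @ $10 + 72 @ $11 = $6,612
Ending inventory: 159 @ $11 + 281 @ $13 + 48 @ $9 + 353 @ $13 = $10,423
Check: goods available $17,035 = COGS $6,612 + ending $10,423

COGS = $6,612; ending inventory = $10,423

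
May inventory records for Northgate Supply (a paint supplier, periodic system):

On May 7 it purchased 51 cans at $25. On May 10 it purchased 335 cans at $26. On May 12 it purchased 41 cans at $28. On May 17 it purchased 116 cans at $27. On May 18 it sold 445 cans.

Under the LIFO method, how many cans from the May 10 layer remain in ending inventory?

47

May 18, 445 sold [LIFO — newest first]: 116 @ $27 + 41 @ $28 + 288 @ $26 = $11,768
Ending inventory: 51 @ $25 + 47 @ $26 = $2,497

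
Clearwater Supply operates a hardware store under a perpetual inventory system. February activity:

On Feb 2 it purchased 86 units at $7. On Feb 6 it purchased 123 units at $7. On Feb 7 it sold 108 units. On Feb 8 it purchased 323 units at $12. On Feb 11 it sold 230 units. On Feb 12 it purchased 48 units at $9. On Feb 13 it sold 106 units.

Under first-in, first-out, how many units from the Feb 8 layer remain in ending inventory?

Feb 7, 108 sold [FIFO — oldest first]: 86 @ $7 + 22 @ $7 = $756
Feb 11, 230 sold [FIFO — oldest first]: 101 @ $7 + 129 @ $12 = $2,255
Feb 13, 106 sold [FIFO — oldest first]: 106 @ $12 = $1,272
Total COGS = $756 + $2,255 + $1,272 = $4,283
Ending inventory: 88 @ $12 + 48 @ $9 = $1,488
Check: goods available $5,771 = COGS $4,283 + ending $1,488

88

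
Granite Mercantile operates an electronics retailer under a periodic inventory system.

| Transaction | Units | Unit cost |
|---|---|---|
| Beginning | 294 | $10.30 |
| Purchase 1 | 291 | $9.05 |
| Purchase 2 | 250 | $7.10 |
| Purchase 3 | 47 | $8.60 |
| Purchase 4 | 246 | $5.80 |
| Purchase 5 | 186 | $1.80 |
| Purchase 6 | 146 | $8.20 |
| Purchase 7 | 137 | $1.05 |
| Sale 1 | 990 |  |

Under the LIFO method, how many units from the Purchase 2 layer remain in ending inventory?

Sale 1 (990) [LIFO — newest first]: 137 @ $1.05 + 146 @ $8.20 + 186 @ $1.80 + 246 @ $5.80 + 47 @ $8.60 + 228 @ $7.10 = $5,125.65
Ending inventory: 294 @ $10.30 + 291 @ $9.05 + 22 @ $7.10 = $5,817.95
Check: goods available $10,943.60 = COGS $5,125.65 + ending $5,817.95

22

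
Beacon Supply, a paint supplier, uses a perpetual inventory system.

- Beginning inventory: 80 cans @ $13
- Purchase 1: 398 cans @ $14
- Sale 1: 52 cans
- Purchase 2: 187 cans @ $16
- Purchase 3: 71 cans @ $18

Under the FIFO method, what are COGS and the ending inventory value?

Sale 1 (52) [FIFO — oldest first]: 52 @ $13 = $676
Ending inventory: 28 @ $13 + 398 @ $14 + 187 @ $16 + 71 @ $18 = $10,206
Check: goods available $10,882 = COGS $676 + ending $10,206

COGS = $676; ending inventory = $10,206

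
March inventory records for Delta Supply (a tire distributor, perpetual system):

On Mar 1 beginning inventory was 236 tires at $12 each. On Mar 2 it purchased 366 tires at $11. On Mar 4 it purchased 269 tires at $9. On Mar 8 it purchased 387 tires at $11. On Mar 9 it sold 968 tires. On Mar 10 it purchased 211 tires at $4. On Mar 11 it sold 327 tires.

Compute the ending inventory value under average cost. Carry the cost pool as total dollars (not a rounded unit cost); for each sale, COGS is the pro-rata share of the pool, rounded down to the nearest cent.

After Mar 1: 236 on hand, pool $2,832.00 (≈ $12.0000 each)
After Mar 2: 602 on hand, pool $6,858.00 (≈ $11.3920 each)
After Mar 4: 871 on hand, pool $9,279.00 (≈ $10.6533 each)
After Mar 8: 1258 on hand, pool $13,536.00 (≈ $10.7599 each)
Mar 9, sell 968: 968/1258 × $13,536.00 → $10,415.61
After Mar 10: 501 on hand, pool $3,964.39 (≈ $7.9130 each)
Mar 11, sell 327: 327/501 × $3,964.39 → $2,587.53
Total COGS = $10,415.61 + $2,587.53 = $13,003.14
Ending inventory (cost pool remaining) = $1,376.86

Ending inventory = $1,376.86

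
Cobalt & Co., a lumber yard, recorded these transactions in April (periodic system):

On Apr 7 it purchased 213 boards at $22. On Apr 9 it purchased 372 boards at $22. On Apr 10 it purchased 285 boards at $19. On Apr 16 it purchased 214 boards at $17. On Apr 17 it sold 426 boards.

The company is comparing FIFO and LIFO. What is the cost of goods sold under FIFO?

FIFO COGS: 213 @ $22 + 213 @ $22 = $9,372
LIFO COGS: 214 @ $17 + 212 @ $19 = $7,666

COGS = $9,372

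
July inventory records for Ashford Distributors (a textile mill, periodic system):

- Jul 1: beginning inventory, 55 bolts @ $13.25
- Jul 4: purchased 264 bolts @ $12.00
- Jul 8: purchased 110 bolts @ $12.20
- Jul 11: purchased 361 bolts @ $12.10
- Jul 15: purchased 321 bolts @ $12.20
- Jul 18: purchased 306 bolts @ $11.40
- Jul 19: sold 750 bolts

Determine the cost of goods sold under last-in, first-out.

Jul 19, 750 sold [LIFO — newest first]: 306 @ $11.40 + 321 @ $12.20 + 123 @ $12.10 = $8,892.90
Ending inventory: 55 @ $13.25 + 264 @ $12.00 + 110 @ $12.20 + 238 @ $12.10 = $8,118.55
Check: goods available $17,011.45 = COGS $8,892.90 + ending $8,118.55

COGS = $8,892.90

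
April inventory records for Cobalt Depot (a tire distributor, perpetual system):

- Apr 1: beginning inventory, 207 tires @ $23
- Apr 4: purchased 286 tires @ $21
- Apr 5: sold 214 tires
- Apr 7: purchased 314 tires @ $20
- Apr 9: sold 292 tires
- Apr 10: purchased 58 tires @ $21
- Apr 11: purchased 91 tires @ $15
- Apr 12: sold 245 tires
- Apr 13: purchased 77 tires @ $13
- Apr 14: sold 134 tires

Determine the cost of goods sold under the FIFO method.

Apr 5, 214 sold [FIFO — oldest first]: 207 @ $23 + 7 @ $21 = $4,908
Apr 9, 292 sold [FIFO — oldest first]: 279 @ $21 + 13 @ $20 = $6,119
Apr 12, 245 sold [FIFO — oldest first]: 245 @ $20 = $4,900
Apr 14, 134 sold [FIFO — oldest first]: 56 @ $20 + 58 @ $21 + 20 @ $15 = $2,638
Total COGS = $4,908 + $6,119 + $4,900 + $2,638 = $18,565
Ending inventory: 71 @ $15 + 77 @ $13 = $2,066

COGS = $18,565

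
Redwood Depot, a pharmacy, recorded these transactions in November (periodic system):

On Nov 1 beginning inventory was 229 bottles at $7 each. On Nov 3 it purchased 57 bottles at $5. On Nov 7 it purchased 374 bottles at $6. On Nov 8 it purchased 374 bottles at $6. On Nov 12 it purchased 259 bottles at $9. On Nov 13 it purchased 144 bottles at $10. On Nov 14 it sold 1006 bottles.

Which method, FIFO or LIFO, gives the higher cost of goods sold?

FIFO COGS: 229 @ $7 + 57 @ $5 + 374 @ $6 + 346 @ $6 = $6,208
LIFO COGS: 144 @ $10 + 259 @ $9 + 374 @ $6 + 229 @ $6 = $7,389

LIFO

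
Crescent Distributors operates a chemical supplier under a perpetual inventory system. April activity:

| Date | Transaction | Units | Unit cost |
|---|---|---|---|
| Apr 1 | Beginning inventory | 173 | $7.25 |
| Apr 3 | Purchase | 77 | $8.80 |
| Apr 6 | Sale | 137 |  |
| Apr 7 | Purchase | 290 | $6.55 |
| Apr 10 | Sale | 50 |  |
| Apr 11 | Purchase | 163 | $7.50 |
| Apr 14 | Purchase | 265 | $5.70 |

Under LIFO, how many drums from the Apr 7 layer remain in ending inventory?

240

Apr 6, 137 sold [LIFO — newest first]: 77 @ $8.80 + 60 @ $7.25 = $1,112.60
Apr 10, 50 sold [LIFO — newest first]: 50 @ $6.55 = $327.50
Total COGS = $1,112.60 + $327.50 = $1,440.10
Ending inventory: 113 @ $7.25 + 240 @ $6.55 + 163 @ $7.50 + 265 @ $5.70 = $5,124.25
Check: goods available $6,564.35 = COGS $1,440.10 + ending $5,124.25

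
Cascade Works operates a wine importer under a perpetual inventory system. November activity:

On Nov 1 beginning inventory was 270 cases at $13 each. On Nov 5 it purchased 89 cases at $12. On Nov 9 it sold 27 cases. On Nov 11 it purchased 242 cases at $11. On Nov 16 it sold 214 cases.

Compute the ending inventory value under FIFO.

Nov 9, 27 sold [FIFO — oldest first]: 27 @ $13 = $351
Nov 16, 214 sold [FIFO — oldest first]: 214 @ $13 = $2,782
Total COGS = $351 + $2,782 = $3,133
Ending inventory: 29 @ $13 + 89 @ $12 + 242 @ $11 = $4,107
Check: goods available $7,240 = COGS $3,133 + ending $4,107

Ending inventory = $4,107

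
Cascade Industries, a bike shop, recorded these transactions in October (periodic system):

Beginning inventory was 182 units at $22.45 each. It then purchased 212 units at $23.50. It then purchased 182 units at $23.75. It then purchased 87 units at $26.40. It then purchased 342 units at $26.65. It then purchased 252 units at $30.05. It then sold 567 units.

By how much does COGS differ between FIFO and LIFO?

$2,790.70

FIFO COGS: 182 @ $22.45 + 212 @ $23.50 + 173 @ $23.75 = $13,176.65
LIFO COGS: 252 @ $30.05 + 315 @ $26.65 = $15,967.35
Difference = |$13,176.65 − $15,967.35| = $2,790.70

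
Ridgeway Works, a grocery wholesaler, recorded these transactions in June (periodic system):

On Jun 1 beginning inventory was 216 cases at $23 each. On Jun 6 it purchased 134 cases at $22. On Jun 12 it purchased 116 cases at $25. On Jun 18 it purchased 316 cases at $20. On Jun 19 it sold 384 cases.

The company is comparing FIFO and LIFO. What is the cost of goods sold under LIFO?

FIFO COGS: 216 @ $23 + 134 @ $22 + 34 @ $25 = $8,766
LIFO COGS: 316 @ $20 + 68 @ $25 = $8,020

COGS = $8,020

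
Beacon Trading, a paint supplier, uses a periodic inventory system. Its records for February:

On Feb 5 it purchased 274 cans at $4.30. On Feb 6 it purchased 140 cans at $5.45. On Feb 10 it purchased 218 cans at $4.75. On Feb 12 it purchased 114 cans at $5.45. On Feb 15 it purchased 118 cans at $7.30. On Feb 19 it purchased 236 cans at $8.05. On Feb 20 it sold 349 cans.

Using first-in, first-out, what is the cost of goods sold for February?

COGS = $1,586.95

Feb 20, 349 sold [FIFO — oldest first]: 274 @ $4.30 + 75 @ $5.45 = $1,586.95
Ending inventory: 65 @ $5.45 + 218 @ $4.75 + 114 @ $5.45 + 118 @ $7.30 + 236 @ $8.05 = $4,772.25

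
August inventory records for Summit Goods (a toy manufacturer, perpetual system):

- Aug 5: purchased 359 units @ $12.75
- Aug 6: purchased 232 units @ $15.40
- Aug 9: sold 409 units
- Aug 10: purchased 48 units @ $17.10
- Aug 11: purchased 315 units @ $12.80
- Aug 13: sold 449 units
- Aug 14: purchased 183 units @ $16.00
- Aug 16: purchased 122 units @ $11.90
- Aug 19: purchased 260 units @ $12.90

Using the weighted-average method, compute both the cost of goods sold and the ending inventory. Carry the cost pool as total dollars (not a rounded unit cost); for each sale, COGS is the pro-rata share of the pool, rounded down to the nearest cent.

COGS = $11,705.94; ending inventory = $9,030.71

After Aug 5: 359 on hand, pool $4,577.25 (≈ $12.7500 each)
After Aug 6: 591 on hand, pool $8,150.05 (≈ $13.7903 each)
Aug 9, sell 409: 409/591 × $8,150.05 → $5,640.22
After Aug 10: 230 on hand, pool $3,330.63 (≈ $14.4810 each)
After Aug 11: 545 on hand, pool $7,362.63 (≈ $13.5094 each)
Aug 13, sell 449: 449/545 × $7,362.63 → $6,065.72
After Aug 14: 279 on hand, pool $4,224.91 (≈ $15.1430 each)
After Aug 16: 401 on hand, pool $5,676.71 (≈ $14.1564 each)
After Aug 19: 661 on hand, pool $9,030.71 (≈ $13.6622 each)
Total COGS = $5,640.22 + $6,065.72 = $11,705.94
Ending inventory (cost pool remaining) = $9,030.71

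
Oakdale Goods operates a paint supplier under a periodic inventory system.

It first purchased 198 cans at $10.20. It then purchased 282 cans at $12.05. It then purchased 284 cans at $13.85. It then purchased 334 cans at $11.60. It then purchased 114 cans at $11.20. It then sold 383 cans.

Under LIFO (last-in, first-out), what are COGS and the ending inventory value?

Sale 1 (383) [LIFO — newest first]: 114 @ $11.20 + 269 @ $11.60 = $4,397.20
Ending inventory: 198 @ $10.20 + 282 @ $12.05 + 284 @ $13.85 + 65 @ $11.60 = $10,105.10
Check: goods available $14,502.30 = COGS $4,397.20 + ending $10,105.10

COGS = $4,397.20; ending inventory = $10,105.10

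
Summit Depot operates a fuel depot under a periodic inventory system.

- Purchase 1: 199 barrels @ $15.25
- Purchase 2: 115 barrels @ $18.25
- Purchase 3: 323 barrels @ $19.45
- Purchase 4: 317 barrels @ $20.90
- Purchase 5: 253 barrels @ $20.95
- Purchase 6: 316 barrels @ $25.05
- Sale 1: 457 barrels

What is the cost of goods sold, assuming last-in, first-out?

COGS = $10,869.75

Sale 1 (457) [LIFO — newest first]: 316 @ $25.05 + 141 @ $20.95 = $10,869.75
Ending inventory: 199 @ $15.25 + 115 @ $18.25 + 323 @ $19.45 + 317 @ $20.90 + 112 @ $20.95 = $20,387.55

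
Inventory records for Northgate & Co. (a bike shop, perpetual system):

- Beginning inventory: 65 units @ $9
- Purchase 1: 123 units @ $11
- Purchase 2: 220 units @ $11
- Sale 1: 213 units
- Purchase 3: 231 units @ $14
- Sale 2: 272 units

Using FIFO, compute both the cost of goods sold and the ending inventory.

Sale 1 (213) [FIFO — oldest first]: 65 @ $9 + 123 @ $11 + 25 @ $11 = $2,213
Sale 2 (272) [FIFO — oldest first]: 195 @ $11 + 77 @ $14 = $3,223
Total COGS = $2,213 + $3,223 = $5,436
Ending inventory: 154 @ $14 = $2,156

COGS = $5,436; ending inventory = $2,156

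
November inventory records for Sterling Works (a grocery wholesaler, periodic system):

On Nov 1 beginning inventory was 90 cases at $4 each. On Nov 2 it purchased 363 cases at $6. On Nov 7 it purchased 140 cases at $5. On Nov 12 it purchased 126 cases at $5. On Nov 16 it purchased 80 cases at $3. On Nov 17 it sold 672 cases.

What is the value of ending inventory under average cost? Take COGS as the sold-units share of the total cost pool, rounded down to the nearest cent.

Ending inventory = $652.97

Nov 17, sell 672: 672/799 × $4,108.00 → $3,455.03
Ending inventory (cost pool remaining) = $652.97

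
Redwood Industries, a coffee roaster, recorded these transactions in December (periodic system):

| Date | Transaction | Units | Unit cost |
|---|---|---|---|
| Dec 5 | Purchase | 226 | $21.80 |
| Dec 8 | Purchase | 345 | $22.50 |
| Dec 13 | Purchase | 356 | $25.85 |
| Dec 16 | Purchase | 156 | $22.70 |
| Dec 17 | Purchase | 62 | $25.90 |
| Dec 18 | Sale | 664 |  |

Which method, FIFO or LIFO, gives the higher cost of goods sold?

LIFO

FIFO COGS: 226 @ $21.80 + 345 @ $22.50 + 93 @ $25.85 = $15,093.35
LIFO COGS: 62 @ $25.90 + 156 @ $22.70 + 356 @ $25.85 + 90 @ $22.50 = $16,374.60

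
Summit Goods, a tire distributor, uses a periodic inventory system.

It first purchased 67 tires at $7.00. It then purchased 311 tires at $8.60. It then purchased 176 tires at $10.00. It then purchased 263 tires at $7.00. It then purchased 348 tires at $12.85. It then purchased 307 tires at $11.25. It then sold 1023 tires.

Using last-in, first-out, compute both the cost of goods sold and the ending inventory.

Sale 1 (1023) [LIFO — newest first]: 307 @ $11.25 + 348 @ $12.85 + 263 @ $7.00 + 105 @ $10.00 = $10,816.55
Ending inventory: 67 @ $7.00 + 311 @ $8.60 + 71 @ $10.00 = $3,853.60

COGS = $10,816.55; ending inventory = $3,853.60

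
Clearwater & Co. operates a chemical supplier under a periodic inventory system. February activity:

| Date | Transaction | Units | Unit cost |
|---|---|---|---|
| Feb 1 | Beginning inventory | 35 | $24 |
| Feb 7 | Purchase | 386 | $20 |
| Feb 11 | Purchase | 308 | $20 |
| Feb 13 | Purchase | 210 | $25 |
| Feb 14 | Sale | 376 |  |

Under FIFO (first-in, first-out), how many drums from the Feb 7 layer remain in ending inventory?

Feb 14, 376 sold [FIFO — oldest first]: 35 @ $24 + 341 @ $20 = $7,660
Ending inventory: 45 @ $20 + 308 @ $20 + 210 @ $25 = $12,310

45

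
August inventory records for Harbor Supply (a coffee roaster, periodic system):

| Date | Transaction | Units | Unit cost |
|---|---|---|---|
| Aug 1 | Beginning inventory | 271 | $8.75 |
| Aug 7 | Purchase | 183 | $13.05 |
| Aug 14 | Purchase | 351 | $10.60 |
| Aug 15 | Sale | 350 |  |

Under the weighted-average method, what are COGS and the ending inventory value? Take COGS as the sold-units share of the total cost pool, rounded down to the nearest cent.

COGS = $3,686.95; ending inventory = $4,793.05

Aug 15, sell 350: 350/805 × $8,480.00 → $3,686.95
Ending inventory (cost pool remaining) = $4,793.05
Check: goods available $8,480.00 = COGS $3,686.95 + ending $4,793.05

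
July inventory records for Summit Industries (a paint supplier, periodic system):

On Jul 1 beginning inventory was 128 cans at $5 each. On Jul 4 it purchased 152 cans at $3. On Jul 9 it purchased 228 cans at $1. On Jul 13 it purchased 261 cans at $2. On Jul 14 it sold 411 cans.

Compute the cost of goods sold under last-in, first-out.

Jul 14, 411 sold [LIFO — newest first]: 261 @ $2 + 150 @ $1 = $672
Ending inventory: 128 @ $5 + 152 @ $3 + 78 @ $1 = $1,174

COGS = $672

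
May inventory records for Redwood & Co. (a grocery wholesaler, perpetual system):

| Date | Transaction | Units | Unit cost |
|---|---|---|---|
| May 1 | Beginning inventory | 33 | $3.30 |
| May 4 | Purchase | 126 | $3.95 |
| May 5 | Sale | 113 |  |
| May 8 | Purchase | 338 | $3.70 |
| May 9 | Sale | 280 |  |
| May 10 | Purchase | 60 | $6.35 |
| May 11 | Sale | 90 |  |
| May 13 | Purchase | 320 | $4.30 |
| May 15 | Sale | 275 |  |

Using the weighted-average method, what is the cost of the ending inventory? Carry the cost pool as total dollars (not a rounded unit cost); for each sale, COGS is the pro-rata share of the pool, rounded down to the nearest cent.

Ending inventory = $520.16

After May 1: 33 on hand, pool $108.90 (≈ $3.3000 each)
After May 4: 159 on hand, pool $606.60 (≈ $3.8151 each)
May 5, sell 113: 113/159 × $606.60 → $431.10
After May 8: 384 on hand, pool $1,426.10 (≈ $3.7138 each)
May 9, sell 280: 280/384 × $1,426.10 → $1,039.86
After May 10: 164 on hand, pool $767.24 (≈ $4.6783 each)
May 11, sell 90: 90/164 × $767.24 → $421.04
After May 13: 394 on hand, pool $1,722.20 (≈ $4.3711 each)
May 15, sell 275: 275/394 × $1,722.20 → $1,202.04
Total COGS = $431.10 + $1,039.86 + $421.04 + $1,202.04 = $3,094.04
Ending inventory (cost pool remaining) = $520.16
Check: goods available $3,614.20 = COGS $3,094.04 + ending $520.16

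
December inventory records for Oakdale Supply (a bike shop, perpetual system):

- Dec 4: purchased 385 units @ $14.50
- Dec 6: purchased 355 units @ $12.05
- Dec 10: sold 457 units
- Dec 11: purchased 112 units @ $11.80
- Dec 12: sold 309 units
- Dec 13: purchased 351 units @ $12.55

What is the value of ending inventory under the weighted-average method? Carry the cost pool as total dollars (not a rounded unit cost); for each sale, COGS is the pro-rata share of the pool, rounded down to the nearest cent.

Ending inventory = $5,513.80

After Dec 4: 385 on hand, pool $5,582.50 (≈ $14.5000 each)
After Dec 6: 740 on hand, pool $9,860.25 (≈ $13.3247 each)
Dec 10, sell 457: 457/740 × $9,860.25 → $6,089.37
After Dec 11: 395 on hand, pool $5,092.48 (≈ $12.8924 each)
Dec 12, sell 309: 309/395 × $5,092.48 → $3,983.73
After Dec 13: 437 on hand, pool $5,513.80 (≈ $12.6174 each)
Total COGS = $6,089.37 + $3,983.73 = $10,073.10
Ending inventory (cost pool remaining) = $5,513.80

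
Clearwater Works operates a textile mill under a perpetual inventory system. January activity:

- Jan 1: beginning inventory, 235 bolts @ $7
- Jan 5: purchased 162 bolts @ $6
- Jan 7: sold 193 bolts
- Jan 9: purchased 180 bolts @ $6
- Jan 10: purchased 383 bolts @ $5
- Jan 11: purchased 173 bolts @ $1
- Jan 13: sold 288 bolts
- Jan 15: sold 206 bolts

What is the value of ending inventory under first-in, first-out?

Ending inventory = $1,538

Jan 7, 193 sold [FIFO — oldest first]: 193 @ $7 = $1,351
Jan 13, 288 sold [FIFO — oldest first]: 42 @ $7 + 162 @ $6 + 84 @ $6 = $1,770
Jan 15, 206 sold [FIFO — oldest first]: 96 @ $6 + 110 @ $5 = $1,126
Total COGS = $1,351 + $1,770 + $1,126 = $4,247
Ending inventory: 273 @ $5 + 173 @ $1 = $1,538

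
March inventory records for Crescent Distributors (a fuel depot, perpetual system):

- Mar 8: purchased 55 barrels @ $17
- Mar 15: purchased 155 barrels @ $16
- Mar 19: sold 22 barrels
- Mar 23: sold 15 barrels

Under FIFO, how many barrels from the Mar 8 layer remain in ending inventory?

Mar 19, 22 sold [FIFO — oldest first]: 22 @ $17 = $374
Mar 23, 15 sold [FIFO — oldest first]: 15 @ $17 = $255
Total COGS = $374 + $255 = $629
Ending inventory: 18 @ $17 + 155 @ $16 = $2,786
Check: goods available $3,415 = COGS $629 + ending $2,786

18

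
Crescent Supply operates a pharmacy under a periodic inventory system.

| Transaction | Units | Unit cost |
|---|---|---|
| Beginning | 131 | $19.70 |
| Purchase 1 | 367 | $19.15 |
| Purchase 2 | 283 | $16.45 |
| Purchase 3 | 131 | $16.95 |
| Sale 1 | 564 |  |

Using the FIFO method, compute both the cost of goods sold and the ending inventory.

COGS = $10,694.45; ending inventory = $5,790.10

Sale 1 (564) [FIFO — oldest first]: 131 @ $19.70 + 367 @ $19.15 + 66 @ $16.45 = $10,694.45
Ending inventory: 217 @ $16.45 + 131 @ $16.95 = $5,790.10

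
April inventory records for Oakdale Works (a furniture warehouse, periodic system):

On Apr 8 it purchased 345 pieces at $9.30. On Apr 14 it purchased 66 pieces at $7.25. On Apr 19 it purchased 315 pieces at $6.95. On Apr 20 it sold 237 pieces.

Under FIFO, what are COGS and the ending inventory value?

COGS = $2,204.10; ending inventory = $3,672.15

Apr 20, 237 sold [FIFO — oldest first]: 237 @ $9.30 = $2,204.10
Ending inventory: 108 @ $9.30 + 66 @ $7.25 + 315 @ $6.95 = $3,672.15
Check: goods available $5,876.25 = COGS $2,204.10 + ending $3,672.15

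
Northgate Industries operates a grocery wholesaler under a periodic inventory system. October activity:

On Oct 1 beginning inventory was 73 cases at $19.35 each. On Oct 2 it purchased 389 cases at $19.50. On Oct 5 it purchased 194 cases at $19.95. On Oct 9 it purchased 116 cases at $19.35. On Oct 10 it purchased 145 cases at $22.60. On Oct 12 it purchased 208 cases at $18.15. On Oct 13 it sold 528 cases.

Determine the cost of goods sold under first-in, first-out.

COGS = $10,314.75

Oct 13, 528 sold [FIFO — oldest first]: 73 @ $19.35 + 389 @ $19.50 + 66 @ $19.95 = $10,314.75
Ending inventory: 128 @ $19.95 + 116 @ $19.35 + 145 @ $22.60 + 208 @ $18.15 = $11,850.40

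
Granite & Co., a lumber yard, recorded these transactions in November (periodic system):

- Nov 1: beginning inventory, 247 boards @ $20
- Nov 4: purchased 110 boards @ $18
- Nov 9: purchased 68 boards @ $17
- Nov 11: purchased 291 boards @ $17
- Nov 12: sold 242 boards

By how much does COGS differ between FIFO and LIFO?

$726

FIFO COGS: 242 @ $20 = $4,840
LIFO COGS: 242 @ $17 = $4,114
Difference = |$4,840 − $4,114| = $726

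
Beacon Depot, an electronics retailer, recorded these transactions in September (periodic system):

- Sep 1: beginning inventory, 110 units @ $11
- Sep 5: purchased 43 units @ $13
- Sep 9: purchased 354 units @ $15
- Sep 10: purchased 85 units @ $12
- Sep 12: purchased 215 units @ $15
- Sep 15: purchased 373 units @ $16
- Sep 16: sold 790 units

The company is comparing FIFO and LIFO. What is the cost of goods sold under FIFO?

FIFO COGS: 110 @ $11 + 43 @ $13 + 354 @ $15 + 85 @ $12 + 198 @ $15 = $11,069
LIFO COGS: 373 @ $16 + 215 @ $15 + 85 @ $12 + 117 @ $15 = $11,968

COGS = $11,069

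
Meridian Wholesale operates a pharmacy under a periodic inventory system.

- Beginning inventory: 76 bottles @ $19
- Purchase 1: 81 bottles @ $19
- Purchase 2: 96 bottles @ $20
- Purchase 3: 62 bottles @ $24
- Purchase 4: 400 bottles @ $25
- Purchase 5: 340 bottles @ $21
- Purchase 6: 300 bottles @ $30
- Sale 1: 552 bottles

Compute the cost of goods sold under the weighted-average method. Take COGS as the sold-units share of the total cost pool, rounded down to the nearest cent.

Sale 1, sell 552: 552/1355 × $32,531.00 → $13,252.48
Ending inventory (cost pool remaining) = $19,278.52
Check: goods available $32,531.00 = COGS $13,252.48 + ending $19,278.52

COGS = $13,252.48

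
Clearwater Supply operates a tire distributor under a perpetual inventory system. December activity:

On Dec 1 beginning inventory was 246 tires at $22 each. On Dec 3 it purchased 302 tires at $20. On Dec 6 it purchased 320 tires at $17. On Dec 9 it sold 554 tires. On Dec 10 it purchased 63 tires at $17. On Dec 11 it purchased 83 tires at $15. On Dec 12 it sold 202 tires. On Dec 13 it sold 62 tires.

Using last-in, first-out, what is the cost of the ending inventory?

Dec 9, 554 sold [LIFO — newest first]: 320 @ $17 + 234 @ $20 = $10,120
Dec 12, 202 sold [LIFO — newest first]: 83 @ $15 + 63 @ $17 + 56 @ $20 = $3,436
Dec 13, 62 sold [LIFO — newest first]: 12 @ $20 + 50 @ $22 = $1,340
Total COGS = $10,120 + $3,436 + $1,340 = $14,896
Ending inventory: 196 @ $22 = $4,312
Check: goods available $19,208 = COGS $14,896 + ending $4,312

Ending inventory = $4,312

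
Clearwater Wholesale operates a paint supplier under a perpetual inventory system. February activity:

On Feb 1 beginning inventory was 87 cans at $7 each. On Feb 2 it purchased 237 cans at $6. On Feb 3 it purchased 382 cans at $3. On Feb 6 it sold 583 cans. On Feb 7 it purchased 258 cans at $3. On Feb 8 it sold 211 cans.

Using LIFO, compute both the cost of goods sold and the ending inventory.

Feb 6, 583 sold [LIFO — newest first]: 382 @ $3 + 201 @ $6 = $2,352
Feb 8, 211 sold [LIFO — newest first]: 211 @ $3 = $633
Total COGS = $2,352 + $633 = $2,985
Ending inventory: 87 @ $7 + 36 @ $6 + 47 @ $3 = $966
Check: goods available $3,951 = COGS $2,985 + ending $966

COGS = $2,985; ending inventory = $966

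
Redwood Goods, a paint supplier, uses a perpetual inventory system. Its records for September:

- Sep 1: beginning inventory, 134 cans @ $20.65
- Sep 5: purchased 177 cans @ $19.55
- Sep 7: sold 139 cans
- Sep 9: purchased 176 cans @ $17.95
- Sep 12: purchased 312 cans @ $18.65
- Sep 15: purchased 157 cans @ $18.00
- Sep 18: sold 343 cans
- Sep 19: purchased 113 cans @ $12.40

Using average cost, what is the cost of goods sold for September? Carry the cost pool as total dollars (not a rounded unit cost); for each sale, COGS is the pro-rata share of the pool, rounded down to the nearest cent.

After Sep 1: 134 on hand, pool $2,767.10 (≈ $20.6500 each)
After Sep 5: 311 on hand, pool $6,227.45 (≈ $20.0240 each)
Sep 7, sell 139: 139/311 × $6,227.45 → $2,783.32
After Sep 9: 348 on hand, pool $6,603.33 (≈ $18.9751 each)
After Sep 12: 660 on hand, pool $12,422.13 (≈ $18.8214 each)
After Sep 15: 817 on hand, pool $15,248.13 (≈ $18.6636 each)
Sep 18, sell 343: 343/817 × $15,248.13 → $6,401.60
After Sep 19: 587 on hand, pool $10,247.73 (≈ $17.4578 each)
Total COGS = $2,783.32 + $6,401.60 = $9,184.92
Ending inventory (cost pool remaining) = $10,247.73

COGS = $9,184.92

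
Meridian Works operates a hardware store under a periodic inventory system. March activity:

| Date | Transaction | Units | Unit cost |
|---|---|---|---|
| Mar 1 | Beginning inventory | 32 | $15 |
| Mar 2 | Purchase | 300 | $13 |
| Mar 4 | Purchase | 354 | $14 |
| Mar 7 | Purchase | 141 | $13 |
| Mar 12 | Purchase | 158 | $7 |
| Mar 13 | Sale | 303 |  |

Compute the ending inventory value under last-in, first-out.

Ending inventory = $9,280

Mar 13, 303 sold [LIFO — newest first]: 158 @ $7 + 141 @ $13 + 4 @ $14 = $2,995
Ending inventory: 32 @ $15 + 300 @ $13 + 350 @ $14 = $9,280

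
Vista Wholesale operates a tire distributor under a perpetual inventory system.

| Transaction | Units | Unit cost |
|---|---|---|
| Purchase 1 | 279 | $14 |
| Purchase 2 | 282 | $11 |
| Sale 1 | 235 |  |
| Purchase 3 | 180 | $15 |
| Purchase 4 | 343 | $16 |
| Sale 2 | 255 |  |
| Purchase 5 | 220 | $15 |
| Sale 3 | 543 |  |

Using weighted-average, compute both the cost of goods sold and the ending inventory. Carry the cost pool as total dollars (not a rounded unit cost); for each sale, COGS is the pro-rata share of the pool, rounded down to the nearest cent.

COGS = $14,541.54; ending inventory = $3,954.46

After Purchase 1: 279 on hand, pool $3,906.00 (≈ $14.0000 each)
After Purchase 2: 561 on hand, pool $7,008.00 (≈ $12.4920 each)
Sale 1, sell 235: 235/561 × $7,008.00 → $2,935.61
After Purchase 3: 506 on hand, pool $6,772.39 (≈ $13.3842 each)
After Purchase 4: 849 on hand, pool $12,260.39 (≈ $14.4410 each)
Sale 2, sell 255: 255/849 × $12,260.39 → $3,682.44
After Purchase 5: 814 on hand, pool $11,877.95 (≈ $14.5921 each)
Sale 3, sell 543: 543/814 × $11,877.95 → $7,923.49
Total COGS = $2,935.61 + $3,682.44 + $7,923.49 = $14,541.54
Ending inventory (cost pool remaining) = $3,954.46
Check: goods available $18,496.00 = COGS $14,541.54 + ending $3,954.46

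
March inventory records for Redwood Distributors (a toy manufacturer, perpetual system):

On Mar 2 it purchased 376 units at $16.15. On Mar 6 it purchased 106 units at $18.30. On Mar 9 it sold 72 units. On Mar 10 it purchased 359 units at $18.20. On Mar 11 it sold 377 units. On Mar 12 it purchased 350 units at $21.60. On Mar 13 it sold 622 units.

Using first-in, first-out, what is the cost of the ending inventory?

Mar 9, 72 sold [FIFO — oldest first]: 72 @ $16.15 = $1,162.80
Mar 11, 377 sold [FIFO — oldest first]: 304 @ $16.15 + 73 @ $18.30 = $6,245.50
Mar 13, 622 sold [FIFO — oldest first]: 33 @ $18.30 + 359 @ $18.20 + 230 @ $21.60 = $12,105.70
Total COGS = $1,162.80 + $6,245.50 + $12,105.70 = $19,514.00
Ending inventory: 120 @ $21.60 = $2,592.00
Check: goods available $22,106.00 = COGS $19,514.00 + ending $2,592.00

Ending inventory = $2,592.00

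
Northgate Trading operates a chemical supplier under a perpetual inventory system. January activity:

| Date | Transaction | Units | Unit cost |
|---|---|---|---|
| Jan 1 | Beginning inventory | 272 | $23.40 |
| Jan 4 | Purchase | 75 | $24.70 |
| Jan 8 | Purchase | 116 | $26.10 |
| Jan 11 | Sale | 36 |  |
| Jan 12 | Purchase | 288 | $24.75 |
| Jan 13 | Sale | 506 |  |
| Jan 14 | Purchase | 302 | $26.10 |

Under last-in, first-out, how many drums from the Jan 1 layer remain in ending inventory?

209

Jan 11, 36 sold [LIFO — newest first]: 36 @ $26.10 = $939.60
Jan 13, 506 sold [LIFO — newest first]: 288 @ $24.75 + 80 @ $26.10 + 75 @ $24.70 + 63 @ $23.40 = $12,542.70
Total COGS = $939.60 + $12,542.70 = $13,482.30
Ending inventory: 209 @ $23.40 + 302 @ $26.10 = $12,772.80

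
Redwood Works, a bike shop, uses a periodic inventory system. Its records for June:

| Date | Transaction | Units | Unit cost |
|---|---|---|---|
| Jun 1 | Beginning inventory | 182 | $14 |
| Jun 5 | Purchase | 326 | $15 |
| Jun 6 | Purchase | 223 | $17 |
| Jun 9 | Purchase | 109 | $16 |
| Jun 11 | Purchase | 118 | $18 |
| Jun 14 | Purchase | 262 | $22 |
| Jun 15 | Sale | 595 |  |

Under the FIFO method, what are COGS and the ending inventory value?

Jun 15, 595 sold [FIFO — oldest first]: 182 @ $14 + 326 @ $15 + 87 @ $17 = $8,917
Ending inventory: 136 @ $17 + 109 @ $16 + 118 @ $18 + 262 @ $22 = $11,944
Check: goods available $20,861 = COGS $8,917 + ending $11,944

COGS = $8,917; ending inventory = $11,944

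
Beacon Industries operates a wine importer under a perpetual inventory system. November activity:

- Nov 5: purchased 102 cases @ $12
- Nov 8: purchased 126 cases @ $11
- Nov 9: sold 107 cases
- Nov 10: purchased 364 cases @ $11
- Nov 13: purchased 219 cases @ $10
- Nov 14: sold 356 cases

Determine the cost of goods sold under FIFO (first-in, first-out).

COGS = $5,195

Nov 9, 107 sold [FIFO — oldest first]: 102 @ $12 + 5 @ $11 = $1,279
Nov 14, 356 sold [FIFO — oldest first]: 121 @ $11 + 235 @ $11 = $3,916
Total COGS = $1,279 + $3,916 = $5,195
Ending inventory: 129 @ $11 + 219 @ $10 = $3,609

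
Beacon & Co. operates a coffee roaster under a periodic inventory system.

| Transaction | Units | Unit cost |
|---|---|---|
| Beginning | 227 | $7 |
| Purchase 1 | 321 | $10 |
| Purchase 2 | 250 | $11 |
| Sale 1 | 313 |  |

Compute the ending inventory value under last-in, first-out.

Ending inventory = $4,169

Sale 1 (313) [LIFO — newest first]: 250 @ $11 + 63 @ $10 = $3,380
Ending inventory: 227 @ $7 + 258 @ $10 = $4,169
Check: goods available $7,549 = COGS $3,380 + ending $4,169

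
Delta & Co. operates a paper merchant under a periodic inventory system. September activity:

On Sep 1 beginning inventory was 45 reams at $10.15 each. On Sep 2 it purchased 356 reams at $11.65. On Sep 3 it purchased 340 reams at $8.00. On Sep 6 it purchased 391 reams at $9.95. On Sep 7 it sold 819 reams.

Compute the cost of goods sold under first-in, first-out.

COGS = $8,100.25

Sep 7, 819 sold [FIFO — oldest first]: 45 @ $10.15 + 356 @ $11.65 + 340 @ $8.00 + 78 @ $9.95 = $8,100.25
Ending inventory: 313 @ $9.95 = $3,114.35
Check: goods available $11,214.60 = COGS $8,100.25 + ending $3,114.35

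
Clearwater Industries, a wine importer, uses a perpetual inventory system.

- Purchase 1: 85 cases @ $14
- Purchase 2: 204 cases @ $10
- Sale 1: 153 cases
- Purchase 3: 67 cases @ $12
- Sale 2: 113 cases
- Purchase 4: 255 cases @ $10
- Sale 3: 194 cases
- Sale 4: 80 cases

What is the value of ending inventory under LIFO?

Sale 1 (153) [LIFO — newest first]: 153 @ $10 = $1,530
Sale 2 (113) [LIFO — newest first]: 67 @ $12 + 46 @ $10 = $1,264
Sale 3 (194) [LIFO — newest first]: 194 @ $10 = $1,940
Sale 4 (80) [LIFO — newest first]: 61 @ $10 + 5 @ $10 + 14 @ $14 = $856
Total COGS = $1,530 + $1,264 + $1,940 + $856 = $5,590
Ending inventory: 71 @ $14 = $994
Check: goods available $6,584 = COGS $5,590 + ending $994

Ending inventory = $994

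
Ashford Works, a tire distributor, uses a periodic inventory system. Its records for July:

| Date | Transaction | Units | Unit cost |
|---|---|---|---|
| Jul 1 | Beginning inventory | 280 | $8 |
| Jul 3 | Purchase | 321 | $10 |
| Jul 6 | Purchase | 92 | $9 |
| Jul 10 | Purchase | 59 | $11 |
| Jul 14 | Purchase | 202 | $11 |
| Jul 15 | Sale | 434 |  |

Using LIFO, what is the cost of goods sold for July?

COGS = $4,509

Jul 15, 434 sold [LIFO — newest first]: 202 @ $11 + 59 @ $11 + 92 @ $9 + 81 @ $10 = $4,509
Ending inventory: 280 @ $8 + 240 @ $10 = $4,640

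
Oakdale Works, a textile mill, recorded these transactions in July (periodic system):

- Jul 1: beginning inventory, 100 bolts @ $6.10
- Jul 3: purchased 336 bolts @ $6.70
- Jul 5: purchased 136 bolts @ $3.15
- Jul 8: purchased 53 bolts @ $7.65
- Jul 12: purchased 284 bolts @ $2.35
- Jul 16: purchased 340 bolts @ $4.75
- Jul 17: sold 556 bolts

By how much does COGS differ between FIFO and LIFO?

$1,116.60

FIFO COGS: 100 @ $6.10 + 336 @ $6.70 + 120 @ $3.15 = $3,239.20
LIFO COGS: 340 @ $4.75 + 216 @ $2.35 = $2,122.60
Difference = |$3,239.20 − $2,122.60| = $1,116.60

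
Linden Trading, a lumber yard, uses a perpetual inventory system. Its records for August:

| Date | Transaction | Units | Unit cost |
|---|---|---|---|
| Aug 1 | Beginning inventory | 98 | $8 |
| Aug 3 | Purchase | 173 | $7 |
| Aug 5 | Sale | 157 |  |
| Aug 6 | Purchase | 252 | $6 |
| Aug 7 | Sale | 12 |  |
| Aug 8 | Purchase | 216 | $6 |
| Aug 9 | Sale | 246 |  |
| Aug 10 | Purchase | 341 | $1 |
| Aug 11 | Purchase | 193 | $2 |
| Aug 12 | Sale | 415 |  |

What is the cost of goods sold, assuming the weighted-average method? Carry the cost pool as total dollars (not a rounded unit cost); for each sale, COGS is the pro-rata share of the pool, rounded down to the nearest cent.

COGS = $4,106.84

After Aug 1: 98 on hand, pool $784.00 (≈ $8.0000 each)
After Aug 3: 271 on hand, pool $1,995.00 (≈ $7.3616 each)
Aug 5, sell 157: 157/271 × $1,995.00 → $1,155.77
After Aug 6: 366 on hand, pool $2,351.23 (≈ $6.4241 each)
Aug 7, sell 12: 12/366 × $2,351.23 → $77.08
After Aug 8: 570 on hand, pool $3,570.15 (≈ $6.2634 each)
Aug 9, sell 246: 246/570 × $3,570.15 → $1,540.80
After Aug 10: 665 on hand, pool $2,370.35 (≈ $3.5644 each)
After Aug 11: 858 on hand, pool $2,756.35 (≈ $3.2125 each)
Aug 12, sell 415: 415/858 × $2,756.35 → $1,333.19
Total COGS = $1,155.77 + $77.08 + $1,540.80 + $1,333.19 = $4,106.84
Ending inventory (cost pool remaining) = $1,423.16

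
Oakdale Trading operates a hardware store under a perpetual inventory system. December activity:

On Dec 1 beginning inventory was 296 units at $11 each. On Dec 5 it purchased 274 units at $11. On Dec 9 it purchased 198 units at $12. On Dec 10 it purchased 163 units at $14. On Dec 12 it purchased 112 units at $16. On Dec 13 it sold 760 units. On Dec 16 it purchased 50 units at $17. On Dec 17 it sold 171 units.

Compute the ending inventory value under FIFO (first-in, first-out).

Dec 13, 760 sold [FIFO — oldest first]: 296 @ $11 + 274 @ $11 + 190 @ $12 = $8,550
Dec 17, 171 sold [FIFO — oldest first]: 8 @ $12 + 163 @ $14 = $2,378
Total COGS = $8,550 + $2,378 = $10,928
Ending inventory: 112 @ $16 + 50 @ $17 = $2,642

Ending inventory = $2,642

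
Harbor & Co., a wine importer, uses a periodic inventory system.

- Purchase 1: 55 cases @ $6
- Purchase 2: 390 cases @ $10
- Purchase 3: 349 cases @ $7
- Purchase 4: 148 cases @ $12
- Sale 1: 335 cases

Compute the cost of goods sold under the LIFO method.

Sale 1 (335) [LIFO — newest first]: 148 @ $12 + 187 @ $7 = $3,085
Ending inventory: 55 @ $6 + 390 @ $10 + 162 @ $7 = $5,364
Check: goods available $8,449 = COGS $3,085 + ending $5,364

COGS = $3,085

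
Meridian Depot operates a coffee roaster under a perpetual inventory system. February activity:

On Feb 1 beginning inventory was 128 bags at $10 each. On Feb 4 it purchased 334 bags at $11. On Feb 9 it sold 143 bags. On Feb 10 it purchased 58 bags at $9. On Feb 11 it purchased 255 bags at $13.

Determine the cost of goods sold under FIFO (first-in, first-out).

COGS = $1,445

Feb 9, 143 sold [FIFO — oldest first]: 128 @ $10 + 15 @ $11 = $1,445
Ending inventory: 319 @ $11 + 58 @ $9 + 255 @ $13 = $7,346
Check: goods available $8,791 = COGS $1,445 + ending $7,346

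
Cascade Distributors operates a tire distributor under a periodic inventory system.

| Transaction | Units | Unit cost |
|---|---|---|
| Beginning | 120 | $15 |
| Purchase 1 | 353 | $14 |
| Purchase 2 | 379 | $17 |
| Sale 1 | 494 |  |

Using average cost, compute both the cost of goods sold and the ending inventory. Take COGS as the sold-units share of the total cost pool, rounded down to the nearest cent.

Sale 1, sell 494: 494/852 × $13,185.00 → $7,644.82
Ending inventory (cost pool remaining) = $5,540.18

COGS = $7,644.82; ending inventory = $5,540.18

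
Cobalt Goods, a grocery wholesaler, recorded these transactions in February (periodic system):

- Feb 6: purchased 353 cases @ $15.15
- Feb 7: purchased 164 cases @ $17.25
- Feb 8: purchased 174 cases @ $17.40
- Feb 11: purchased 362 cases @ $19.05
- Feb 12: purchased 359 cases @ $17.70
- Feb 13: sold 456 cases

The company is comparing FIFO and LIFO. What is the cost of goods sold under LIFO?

FIFO COGS: 353 @ $15.15 + 103 @ $17.25 = $7,124.70
LIFO COGS: 359 @ $17.70 + 97 @ $19.05 = $8,202.15

COGS = $8,202.15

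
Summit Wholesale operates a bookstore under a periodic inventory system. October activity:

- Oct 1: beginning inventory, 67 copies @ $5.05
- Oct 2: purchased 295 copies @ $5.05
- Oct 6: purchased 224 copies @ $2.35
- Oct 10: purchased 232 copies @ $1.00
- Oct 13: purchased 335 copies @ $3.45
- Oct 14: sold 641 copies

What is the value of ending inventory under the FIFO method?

Oct 14, 641 sold [FIFO — oldest first]: 67 @ $5.05 + 295 @ $5.05 + 224 @ $2.35 + 55 @ $1.00 = $2,409.50
Ending inventory: 177 @ $1.00 + 335 @ $3.45 = $1,332.75

Ending inventory = $1,332.75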